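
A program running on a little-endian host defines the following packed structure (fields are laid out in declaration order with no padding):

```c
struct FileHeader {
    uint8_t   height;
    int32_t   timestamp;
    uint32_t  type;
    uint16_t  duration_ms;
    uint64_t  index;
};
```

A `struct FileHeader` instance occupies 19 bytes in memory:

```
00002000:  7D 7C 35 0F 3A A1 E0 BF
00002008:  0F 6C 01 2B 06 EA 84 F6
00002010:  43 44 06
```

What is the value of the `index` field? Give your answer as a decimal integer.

451560588714837547

`index` follows `height` (1 B), `timestamp` (4 B), `type` (4 B), `duration_ms` (2 B), so it starts at offset 1 + 4 + 4 + 2 = 11 and occupies 8 bytes.
Bytes at offsets 11..18: 2B 06 EA 84 F6 43 44 06.
Little-endian: lowest address holds the least-significant byte.
Reassemble most-significant byte first: 06 44 43 F6 84 EA 06 2B → 0x064443F684EA062B.
0x064443F684EA062B = 451560588714837547.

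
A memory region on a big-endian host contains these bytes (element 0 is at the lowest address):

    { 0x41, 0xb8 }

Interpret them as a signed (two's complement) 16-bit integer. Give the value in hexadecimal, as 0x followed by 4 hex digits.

0x41B8

In big-endian order the high byte comes first in memory.
The bytes are already most-significant first: 0x41B8.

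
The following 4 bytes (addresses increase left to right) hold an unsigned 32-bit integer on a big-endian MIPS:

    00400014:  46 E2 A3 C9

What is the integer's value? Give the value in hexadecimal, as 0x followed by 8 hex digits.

0x46E2A3C9

Big-endian stores the most-significant byte at the lowest address.
The bytes are already most-significant first: 0x46E2A3C9.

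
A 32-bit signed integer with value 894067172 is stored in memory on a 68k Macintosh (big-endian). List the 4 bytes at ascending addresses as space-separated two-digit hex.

894067172 in hexadecimal, padded to 32 bits, is 0x354A61E4.
Split into bytes (most-significant first): 35 4A 61 E4.
Big-endian: lowest address holds the most-significant byte.
So the memory order matches the most-significant-first order: 35 4A 61 E4.

35 4A 61 E4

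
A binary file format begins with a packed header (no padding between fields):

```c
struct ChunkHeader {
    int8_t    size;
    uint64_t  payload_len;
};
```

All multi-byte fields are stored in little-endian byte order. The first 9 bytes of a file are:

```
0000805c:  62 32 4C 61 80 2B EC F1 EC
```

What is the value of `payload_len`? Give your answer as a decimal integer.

`payload_len` follows `size` (1 byte), so it starts at byte offset 1 and occupies 8 bytes.
Bytes at offsets 1..8: 32 4C 61 80 2B EC F1 EC.
In little-endian order the low byte comes first in memory.
Reassemble most-significant byte first: EC F1 EC 2B 80 61 4C 32 → 0xECF1EC2B80614C32.
0xECF1EC2B80614C32 = 17073687333919870002.

17073687333919870002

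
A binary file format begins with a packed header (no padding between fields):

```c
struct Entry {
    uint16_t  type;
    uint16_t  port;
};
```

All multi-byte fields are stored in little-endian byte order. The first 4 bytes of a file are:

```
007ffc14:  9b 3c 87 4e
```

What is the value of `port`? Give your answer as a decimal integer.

`port` follows `type` (2 bytes), so it starts at byte offset 2 and occupies 2 bytes.
Bytes at offsets 2..3: 87 4E.
Little-endian stores the least-significant byte at the lowest address.
Reassemble most-significant byte first: 4E 87 → 0x4E87.
0x4E87 = 20103.

20103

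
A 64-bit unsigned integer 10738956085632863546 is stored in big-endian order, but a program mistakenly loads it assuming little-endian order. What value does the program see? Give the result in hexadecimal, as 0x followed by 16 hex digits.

10738956085632863546 in 64-bit hexadecimal is 0x95086FA996AA8D3A.
Stored big-endian, the bytes at ascending addresses are 95 08 6F A9 96 AA 8D 3A.
Read back as little-endian, the first byte is least significant, giving 0x3A8DAA96A96F0895.

0x3A8DAA96A96F0895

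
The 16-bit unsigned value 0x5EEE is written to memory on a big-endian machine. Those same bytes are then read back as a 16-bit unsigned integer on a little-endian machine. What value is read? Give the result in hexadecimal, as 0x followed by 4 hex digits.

Stored big-endian, the bytes at ascending addresses are 5E EE.
Read back as little-endian, the first byte is least significant, giving 0xEE5E.

0xEE5E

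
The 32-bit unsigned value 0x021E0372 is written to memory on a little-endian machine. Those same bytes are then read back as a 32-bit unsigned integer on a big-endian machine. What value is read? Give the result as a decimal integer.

1912806914

Stored little-endian, the bytes at ascending addresses are 72 03 1E 02.
Read back as big-endian, the last byte is least significant, giving 0x72031E02.
0x72031E02 = 1912806914.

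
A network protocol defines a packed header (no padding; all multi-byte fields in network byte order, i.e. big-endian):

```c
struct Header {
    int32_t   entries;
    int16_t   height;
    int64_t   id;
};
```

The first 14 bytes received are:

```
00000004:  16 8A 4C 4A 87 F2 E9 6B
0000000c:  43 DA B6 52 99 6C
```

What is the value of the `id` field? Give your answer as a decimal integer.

-1627132233723504276

`id` follows `entries` (4 B), `height` (2 B), so it starts at offset 4 + 2 = 6 and occupies 8 bytes.
Bytes at offsets 6..13: E9 6B 43 DA B6 52 99 6C.
Big-endian: lowest address holds the most-significant byte.
The bytes are already most-significant first: 0xE96B43DAB652996C.
Top bit is set, so as a signed 64-bit value this is 0xE96B43DAB652996C − 2^64 = -1627132233723504276.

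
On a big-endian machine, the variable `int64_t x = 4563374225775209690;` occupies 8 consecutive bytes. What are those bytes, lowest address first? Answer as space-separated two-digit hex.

3F 54 5C AE 38 81 2C DA

4563374225775209690 in hexadecimal, padded to 64 bits, is 0x3F545CAE38812CDA.
Split into bytes (most-significant first): 3F 54 5C AE 38 81 2C DA.
In big-endian order the high byte comes first in memory.
So the memory order matches the most-significant-first order: 3F 54 5C AE 38 81 2C DA.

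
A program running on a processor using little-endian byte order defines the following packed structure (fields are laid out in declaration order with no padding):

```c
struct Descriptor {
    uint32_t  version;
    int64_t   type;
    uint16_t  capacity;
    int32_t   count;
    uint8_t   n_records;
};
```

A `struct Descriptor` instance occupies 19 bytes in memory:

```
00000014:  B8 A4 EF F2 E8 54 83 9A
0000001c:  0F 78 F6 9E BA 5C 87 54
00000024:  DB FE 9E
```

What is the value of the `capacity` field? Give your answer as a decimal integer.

`capacity` follows `version` (4 B), `type` (8 B), so it starts at offset 4 + 8 = 12 and occupies 2 bytes.
Bytes at offsets 12..13: BA 5C.
Little-endian: lowest address holds the least-significant byte.
Reassemble most-significant byte first: 5C BA → 0x5CBA.
0x5CBA = 23738.

23738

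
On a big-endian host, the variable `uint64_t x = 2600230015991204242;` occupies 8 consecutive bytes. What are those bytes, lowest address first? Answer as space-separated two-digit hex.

24 15 DF 6C 45 76 C9 92

2600230015991204242 in hexadecimal, padded to 64 bits, is 0x2415DF6C4576C992.
Split into bytes (most-significant first): 24 15 DF 6C 45 76 C9 92.
In big-endian order the high byte comes first in memory.
So the memory order matches the most-significant-first order: 24 15 DF 6C 45 76 C9 92.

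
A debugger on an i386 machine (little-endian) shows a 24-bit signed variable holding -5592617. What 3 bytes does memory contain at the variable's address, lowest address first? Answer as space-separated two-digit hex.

D7 A9 AA

Two's complement of -5592617 in 24 bits: 5592617 = 0x555629; invert → 0xAAA9D6; add 1 → 0xAAA9D7.
Split into bytes (most-significant first): AA A9 D7.
In little-endian order the low byte comes first in memory.
So at ascending addresses the bytes are D7 A9 AA.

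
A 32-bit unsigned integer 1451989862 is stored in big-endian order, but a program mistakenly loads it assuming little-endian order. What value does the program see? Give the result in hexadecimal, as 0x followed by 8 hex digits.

1451989862 in 32-bit hexadecimal is 0x568B9B66.
Stored big-endian, the bytes at ascending addresses are 56 8B 9B 66.
Read back as little-endian, the first byte is least significant, giving 0x669B8B56.

0x669B8B56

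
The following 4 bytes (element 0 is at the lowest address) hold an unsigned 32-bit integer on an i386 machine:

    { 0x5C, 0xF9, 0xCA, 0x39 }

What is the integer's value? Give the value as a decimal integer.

969603420

In little-endian order the low byte comes first in memory.
Reassemble most-significant byte first: 39 CA F9 5C → 0x39CAF95C.
0x39CAF95C = 969603420.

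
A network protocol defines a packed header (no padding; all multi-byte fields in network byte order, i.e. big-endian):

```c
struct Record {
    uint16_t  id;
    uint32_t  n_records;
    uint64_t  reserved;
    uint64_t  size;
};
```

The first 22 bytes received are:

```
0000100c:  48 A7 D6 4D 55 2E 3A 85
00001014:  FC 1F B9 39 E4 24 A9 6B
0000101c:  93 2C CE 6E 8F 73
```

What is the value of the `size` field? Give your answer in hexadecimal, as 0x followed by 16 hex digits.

`size` follows `id` (2 B), `n_records` (4 B), `reserved` (8 B), so it starts at offset 2 + 4 + 8 = 14 and occupies 8 bytes.
Bytes at offsets 14..21: A9 6B 93 2C CE 6E 8F 73.
Big-endian: lowest address holds the most-significant byte.
The bytes are already most-significant first: 0xA96B932CCE6E8F73.

0xA96B932CCE6E8F73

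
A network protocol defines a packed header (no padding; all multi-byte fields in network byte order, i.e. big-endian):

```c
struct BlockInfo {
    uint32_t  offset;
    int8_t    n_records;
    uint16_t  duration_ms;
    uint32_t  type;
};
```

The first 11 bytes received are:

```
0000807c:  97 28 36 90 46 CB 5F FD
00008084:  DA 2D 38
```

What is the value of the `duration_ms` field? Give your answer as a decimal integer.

`duration_ms` follows `offset` (4 B), `n_records` (1 B), so it starts at offset 4 + 1 = 5 and occupies 2 bytes.
Bytes at offsets 5..6: CB 5F.
Big-endian stores the most-significant byte at the lowest address.
The bytes are already most-significant first: 0xCB5F.
0xCB5F = 52063.

52063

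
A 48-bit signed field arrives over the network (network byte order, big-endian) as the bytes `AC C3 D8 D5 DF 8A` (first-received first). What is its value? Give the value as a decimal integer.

-91517820215414

Big-endian: lowest address holds the most-significant byte.
The bytes are already most-significant first: 0xACC3D8D5DF8A.
Top bit is set, so as a signed 48-bit value this is 0xACC3D8D5DF8A − 2^48 = -91517820215414.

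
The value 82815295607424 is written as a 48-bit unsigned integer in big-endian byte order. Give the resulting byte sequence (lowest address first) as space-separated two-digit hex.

82815295607424 in hexadecimal, padded to 48 bits, is 0x4B51F046D280.
Split into bytes (most-significant first): 4B 51 F0 46 D2 80.
Big-endian stores the most-significant byte at the lowest address.
So the memory order matches the most-significant-first order: 4B 51 F0 46 D2 80.

4B 51 F0 46 D2 80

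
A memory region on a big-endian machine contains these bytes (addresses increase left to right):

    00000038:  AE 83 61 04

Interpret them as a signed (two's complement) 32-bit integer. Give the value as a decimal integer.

-1367121660

In big-endian order the high byte comes first in memory.
The bytes are already most-significant first: 0xAE836104.
Top bit is set, so as a signed 32-bit value this is 0xAE836104 − 2^32 = -1367121660.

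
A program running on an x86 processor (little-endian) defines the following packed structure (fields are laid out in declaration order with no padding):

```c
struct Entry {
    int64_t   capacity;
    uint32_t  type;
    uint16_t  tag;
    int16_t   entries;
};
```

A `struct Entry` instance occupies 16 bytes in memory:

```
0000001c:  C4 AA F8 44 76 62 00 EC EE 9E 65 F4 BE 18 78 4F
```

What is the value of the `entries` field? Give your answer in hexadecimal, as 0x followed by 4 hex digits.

`entries` follows `capacity` (8 B), `type` (4 B), `tag` (2 B), so it starts at offset 8 + 4 + 2 = 14 and occupies 2 bytes.
Bytes at offsets 14..15: 78 4F.
Little-endian: lowest address holds the least-significant byte.
Reassemble most-significant byte first: 4F 78 → 0x4F78.

0x4F78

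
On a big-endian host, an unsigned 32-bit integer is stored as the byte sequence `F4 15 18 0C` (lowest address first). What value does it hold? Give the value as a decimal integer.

4095023116

Big-endian stores the most-significant byte at the lowest address.
The bytes are already most-significant first: 0xF415180C.
0xF415180C = 4095023116.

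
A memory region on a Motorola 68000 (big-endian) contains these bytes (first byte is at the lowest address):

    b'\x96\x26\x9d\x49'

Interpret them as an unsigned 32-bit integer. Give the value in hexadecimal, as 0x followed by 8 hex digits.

Big-endian: lowest address holds the most-significant byte.
The bytes are already most-significant first: 0x96269D49.

0x96269D49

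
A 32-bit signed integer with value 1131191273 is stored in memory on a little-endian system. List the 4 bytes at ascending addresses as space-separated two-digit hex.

E9 9B 6C 43

1131191273 in hexadecimal, padded to 32 bits, is 0x436C9BE9.
Split into bytes (most-significant first): 43 6C 9B E9.
In little-endian order the low byte comes first in memory.
So at ascending addresses the bytes are E9 9B 6C 43.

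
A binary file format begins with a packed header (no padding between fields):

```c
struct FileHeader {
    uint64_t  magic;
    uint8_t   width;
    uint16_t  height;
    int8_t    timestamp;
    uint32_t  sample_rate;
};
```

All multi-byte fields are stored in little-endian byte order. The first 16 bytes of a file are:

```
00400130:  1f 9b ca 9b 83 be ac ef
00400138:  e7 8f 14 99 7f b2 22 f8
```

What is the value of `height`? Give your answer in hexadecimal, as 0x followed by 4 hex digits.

`height` follows `magic` (8 B), `width` (1 B), so it starts at offset 8 + 1 = 9 and occupies 2 bytes.
Bytes at offsets 9..10: 8F 14.
In little-endian order the low byte comes first in memory.
Reassemble most-significant byte first: 14 8F → 0x148F.

0x148F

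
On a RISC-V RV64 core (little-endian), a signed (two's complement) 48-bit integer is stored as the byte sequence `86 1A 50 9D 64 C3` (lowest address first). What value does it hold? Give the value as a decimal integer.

-66638073292154

Little-endian stores the least-significant byte at the lowest address.
Reassemble most-significant byte first: C3 64 9D 50 1A 86 → 0xC3649D501A86.
Top bit is set, so as a signed 48-bit value this is 0xC3649D501A86 − 2^48 = -66638073292154.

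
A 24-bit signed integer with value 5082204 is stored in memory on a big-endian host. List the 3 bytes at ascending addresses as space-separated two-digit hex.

4D 8C 5C

5082204 in hexadecimal, padded to 24 bits, is 0x4D8C5C.
Split into bytes (most-significant first): 4D 8C 5C.
Big-endian: lowest address holds the most-significant byte.
So the memory order matches the most-significant-first order: 4D 8C 5C.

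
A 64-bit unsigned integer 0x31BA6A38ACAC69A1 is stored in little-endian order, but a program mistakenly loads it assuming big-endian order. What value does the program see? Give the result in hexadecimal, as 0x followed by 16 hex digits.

0xA169ACAC386ABA31

Stored little-endian, the bytes at ascending addresses are A1 69 AC AC 38 6A BA 31.
Read back as big-endian, the last byte is least significant, giving 0xA169ACAC386ABA31.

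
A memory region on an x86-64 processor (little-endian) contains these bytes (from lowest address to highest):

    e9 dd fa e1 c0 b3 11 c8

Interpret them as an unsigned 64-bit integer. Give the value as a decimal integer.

In little-endian order the low byte comes first in memory.
Reassemble most-significant byte first: C8 11 B3 C0 E1 FA DD E9 → 0xC811B3C0E1FADDE9.
0xC811B3C0E1FADDE9 = 14416501523196075497.

14416501523196075497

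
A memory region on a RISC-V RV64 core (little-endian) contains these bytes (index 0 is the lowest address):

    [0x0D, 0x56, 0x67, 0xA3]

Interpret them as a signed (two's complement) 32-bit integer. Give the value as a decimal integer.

-1553508851

Little-endian: lowest address holds the least-significant byte.
Reassemble most-significant byte first: A3 67 56 0D → 0xA367560D.
Top bit is set, so as a signed 32-bit value this is 0xA367560D − 2^32 = -1553508851.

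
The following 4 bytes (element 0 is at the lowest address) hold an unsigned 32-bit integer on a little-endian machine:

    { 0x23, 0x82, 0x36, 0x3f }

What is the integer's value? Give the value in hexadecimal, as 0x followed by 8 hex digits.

0x3F368223

Little-endian: lowest address holds the least-significant byte.
Reassemble most-significant byte first: 3F 36 82 23 → 0x3F368223.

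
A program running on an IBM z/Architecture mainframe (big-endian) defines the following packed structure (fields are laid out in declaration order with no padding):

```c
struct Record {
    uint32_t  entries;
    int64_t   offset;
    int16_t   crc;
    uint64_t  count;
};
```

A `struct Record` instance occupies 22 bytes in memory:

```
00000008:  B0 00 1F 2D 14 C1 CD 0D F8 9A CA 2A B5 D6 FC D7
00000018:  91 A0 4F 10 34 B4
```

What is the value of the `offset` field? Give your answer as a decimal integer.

`offset` follows `entries` (4 bytes), so it starts at byte offset 4 and occupies 8 bytes.
Bytes at offsets 4..11: 14 C1 CD 0D F8 9A CA 2A.
Big-endian stores the most-significant byte at the lowest address.
The bytes are already most-significant first: 0x14C1CD0DF89ACA2A.
0x14C1CD0DF89ACA2A = 1495702011152878122.

1495702011152878122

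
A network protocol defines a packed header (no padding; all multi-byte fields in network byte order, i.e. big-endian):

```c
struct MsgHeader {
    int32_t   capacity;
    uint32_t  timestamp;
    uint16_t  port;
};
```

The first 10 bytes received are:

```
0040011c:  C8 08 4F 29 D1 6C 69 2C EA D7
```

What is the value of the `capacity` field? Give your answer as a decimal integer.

-938979543

`capacity` is the first field, at byte offset 0, occupying 4 bytes.
Bytes at offsets 0..3: C8 08 4F 29.
Big-endian: lowest address holds the most-significant byte.
The bytes are already most-significant first: 0xC8084F29.
Top bit is set, so as a signed 32-bit value this is 0xC8084F29 − 2^32 = -938979543.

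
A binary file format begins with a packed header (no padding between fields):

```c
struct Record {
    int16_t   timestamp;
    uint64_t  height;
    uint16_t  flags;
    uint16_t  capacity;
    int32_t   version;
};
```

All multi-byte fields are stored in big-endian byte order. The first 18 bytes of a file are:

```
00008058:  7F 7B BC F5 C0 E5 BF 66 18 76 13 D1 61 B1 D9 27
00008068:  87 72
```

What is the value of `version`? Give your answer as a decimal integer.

-651720846

`version` follows `timestamp` (2 B), `height` (8 B), `flags` (2 B), `capacity` (2 B), so it starts at offset 2 + 8 + 2 + 2 = 14 and occupies 4 bytes.
Bytes at offsets 14..17: D9 27 87 72.
Big-endian: lowest address holds the most-significant byte.
The bytes are already most-significant first: 0xD9278772.
Top bit is set, so as a signed 32-bit value this is 0xD9278772 − 2^32 = -651720846.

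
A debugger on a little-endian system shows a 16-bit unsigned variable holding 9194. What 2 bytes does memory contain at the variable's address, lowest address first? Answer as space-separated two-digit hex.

EA 23

9194 in hexadecimal, padded to 16 bits, is 0x23EA.
Split into bytes (most-significant first): 23 EA.
In little-endian order the low byte comes first in memory.
So at ascending addresses the bytes are EA 23.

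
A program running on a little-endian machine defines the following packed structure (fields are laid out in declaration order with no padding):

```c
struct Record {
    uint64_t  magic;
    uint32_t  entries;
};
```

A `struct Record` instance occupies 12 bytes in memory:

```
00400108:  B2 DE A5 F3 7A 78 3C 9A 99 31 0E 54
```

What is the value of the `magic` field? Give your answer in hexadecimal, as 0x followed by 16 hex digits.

0x9A3C787AF3A5DEB2

`magic` is the first field, at byte offset 0, occupying 8 bytes.
Bytes at offsets 0..7: B2 DE A5 F3 7A 78 3C 9A.
Little-endian: lowest address holds the least-significant byte.
Reassemble most-significant byte first: 9A 3C 78 7A F3 A5 DE B2 → 0x9A3C787AF3A5DEB2.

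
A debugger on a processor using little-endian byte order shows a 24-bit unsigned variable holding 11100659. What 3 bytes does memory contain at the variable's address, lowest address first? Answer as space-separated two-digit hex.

F3 61 A9

11100659 in hexadecimal, padded to 24 bits, is 0xA961F3.
Split into bytes (most-significant first): A9 61 F3.
Little-endian: lowest address holds the least-significant byte.
So at ascending addresses the bytes are F3 61 A9.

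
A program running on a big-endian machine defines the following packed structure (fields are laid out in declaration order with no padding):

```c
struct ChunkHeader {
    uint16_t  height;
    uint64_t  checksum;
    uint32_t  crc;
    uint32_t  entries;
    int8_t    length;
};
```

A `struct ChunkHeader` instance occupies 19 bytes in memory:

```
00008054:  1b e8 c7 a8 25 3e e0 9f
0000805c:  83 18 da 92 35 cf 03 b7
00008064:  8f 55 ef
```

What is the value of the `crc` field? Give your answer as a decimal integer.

3667015119

`crc` follows `height` (2 B), `checksum` (8 B), so it starts at offset 2 + 8 = 10 and occupies 4 bytes.
Bytes at offsets 10..13: DA 92 35 CF.
Big-endian: lowest address holds the most-significant byte.
The bytes are already most-significant first: 0xDA9235CF.
0xDA9235CF = 3667015119.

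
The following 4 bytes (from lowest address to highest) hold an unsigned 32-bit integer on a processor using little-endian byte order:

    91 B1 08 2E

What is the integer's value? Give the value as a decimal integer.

772321681

Little-endian: lowest address holds the least-significant byte.
Reassemble most-significant byte first: 2E 08 B1 91 → 0x2E08B191.
0x2E08B191 = 772321681.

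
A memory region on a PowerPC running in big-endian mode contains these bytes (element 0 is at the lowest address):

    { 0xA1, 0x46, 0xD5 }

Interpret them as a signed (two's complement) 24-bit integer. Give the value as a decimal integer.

-6207787

Big-endian: lowest address holds the most-significant byte.
The bytes are already most-significant first: 0xA146D5.
Top bit is set, so as a signed 24-bit value this is 0xA146D5 − 2^24 = -6207787.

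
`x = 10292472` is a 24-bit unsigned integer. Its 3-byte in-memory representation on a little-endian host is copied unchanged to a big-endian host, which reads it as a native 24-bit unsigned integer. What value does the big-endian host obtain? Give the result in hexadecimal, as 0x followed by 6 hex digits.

10292472 in 24-bit hexadecimal is 0x9D0CF8.
Stored little-endian, the bytes at ascending addresses are F8 0C 9D.
Read back as big-endian, the last byte is least significant, giving 0xF80C9D.

0xF80C9D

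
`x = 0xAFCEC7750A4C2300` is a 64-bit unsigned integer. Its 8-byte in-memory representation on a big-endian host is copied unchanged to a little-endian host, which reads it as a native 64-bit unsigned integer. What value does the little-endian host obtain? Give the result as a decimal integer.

Stored big-endian, the bytes at ascending addresses are AF CE C7 75 0A 4C 23 00.
Read back as little-endian, the first byte is least significant, giving 0x00234C0A75C7CEAF.
0x00234C0A75C7CEAF = 9935231994285743.

9935231994285743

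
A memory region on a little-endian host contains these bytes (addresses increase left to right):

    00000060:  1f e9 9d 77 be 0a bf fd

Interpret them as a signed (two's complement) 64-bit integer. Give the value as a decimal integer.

Little-endian: lowest address holds the least-significant byte.
Reassemble most-significant byte first: FD BF 0A BE 77 9D E9 1F → 0xFDBF0ABE779DE91F.
Top bit is set, so as a signed 64-bit value this is 0xFDBF0ABE779DE91F − 2^64 = -162399248395146977.

-162399248395146977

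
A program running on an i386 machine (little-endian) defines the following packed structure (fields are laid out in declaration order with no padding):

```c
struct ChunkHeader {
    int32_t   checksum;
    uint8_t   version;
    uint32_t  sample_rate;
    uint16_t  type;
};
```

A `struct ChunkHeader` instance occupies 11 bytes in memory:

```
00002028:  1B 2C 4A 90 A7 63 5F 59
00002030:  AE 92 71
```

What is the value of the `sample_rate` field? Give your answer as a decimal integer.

2925092707

`sample_rate` follows `checksum` (4 B), `version` (1 B), so it starts at offset 4 + 1 = 5 and occupies 4 bytes.
Bytes at offsets 5..8: 63 5F 59 AE.
In little-endian order the low byte comes first in memory.
Reassemble most-significant byte first: AE 59 5F 63 → 0xAE595F63.
0xAE595F63 = 2925092707.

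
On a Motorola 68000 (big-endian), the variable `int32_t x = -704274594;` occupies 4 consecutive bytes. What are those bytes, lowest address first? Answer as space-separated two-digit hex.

Two's complement of -704274594 in 32 bits: 704274594 = 0x29FA60A2; invert → 0xD6059F5D; add 1 → 0xD6059F5E.
Split into bytes (most-significant first): D6 05 9F 5E.
Big-endian stores the most-significant byte at the lowest address.
So the memory order matches the most-significant-first order: D6 05 9F 5E.

D6 05 9F 5E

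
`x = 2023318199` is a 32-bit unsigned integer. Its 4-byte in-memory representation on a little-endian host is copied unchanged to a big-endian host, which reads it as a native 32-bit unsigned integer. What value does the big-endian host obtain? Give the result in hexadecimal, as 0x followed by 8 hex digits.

2023318199 in 32-bit hexadecimal is 0x789962B7.
Stored little-endian, the bytes at ascending addresses are B7 62 99 78.
Read back as big-endian, the last byte is least significant, giving 0xB7629978.

0xB7629978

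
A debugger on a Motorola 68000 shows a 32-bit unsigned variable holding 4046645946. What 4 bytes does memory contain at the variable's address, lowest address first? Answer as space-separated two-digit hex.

4046645946 in hexadecimal, padded to 32 bits, is 0xF132EABA.
Split into bytes (most-significant first): F1 32 EA BA.
In big-endian order the high byte comes first in memory.
So the memory order matches the most-significant-first order: F1 32 EA BA.

F1 32 EA BA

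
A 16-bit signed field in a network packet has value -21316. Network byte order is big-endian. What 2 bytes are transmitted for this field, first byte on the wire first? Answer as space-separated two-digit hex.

Two's complement of -21316 in 16 bits: 21316 = 0x5344; invert → 0xACBB; add 1 → 0xACBC.
Split into bytes (most-significant first): AC BC.
Big-endian stores the most-significant byte at the lowest address.
So the memory order matches the most-significant-first order: AC BC.

AC BC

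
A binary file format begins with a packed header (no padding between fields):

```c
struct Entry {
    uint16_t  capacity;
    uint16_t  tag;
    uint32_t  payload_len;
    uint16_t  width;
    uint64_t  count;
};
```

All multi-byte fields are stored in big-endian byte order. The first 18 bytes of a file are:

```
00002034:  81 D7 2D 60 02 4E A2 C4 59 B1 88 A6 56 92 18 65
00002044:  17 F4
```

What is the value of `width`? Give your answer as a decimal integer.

22961

`width` follows `capacity` (2 B), `tag` (2 B), `payload_len` (4 B), so it starts at offset 2 + 2 + 4 = 8 and occupies 2 bytes.
Bytes at offsets 8..9: 59 B1.
Big-endian: lowest address holds the most-significant byte.
The bytes are already most-significant first: 0x59B1.
0x59B1 = 22961.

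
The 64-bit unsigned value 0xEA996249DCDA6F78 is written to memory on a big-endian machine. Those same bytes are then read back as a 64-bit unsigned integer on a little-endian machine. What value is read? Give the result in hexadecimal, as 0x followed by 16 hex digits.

0x786FDADC496299EA

Stored big-endian, the bytes at ascending addresses are EA 99 62 49 DC DA 6F 78.
Read back as little-endian, the first byte is least significant, giving 0x786FDADC496299EA.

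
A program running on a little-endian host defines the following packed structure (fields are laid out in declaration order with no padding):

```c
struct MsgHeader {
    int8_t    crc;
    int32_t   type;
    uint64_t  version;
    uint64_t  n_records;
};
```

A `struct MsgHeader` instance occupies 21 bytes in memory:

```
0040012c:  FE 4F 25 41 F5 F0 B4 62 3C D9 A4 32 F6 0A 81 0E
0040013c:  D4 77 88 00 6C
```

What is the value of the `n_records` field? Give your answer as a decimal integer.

`n_records` follows `crc` (1 B), `type` (4 B), `version` (8 B), so it starts at offset 1 + 4 + 8 = 13 and occupies 8 bytes.
Bytes at offsets 13..20: 0A 81 0E D4 77 88 00 6C.
In little-endian order the low byte comes first in memory.
Reassemble most-significant byte first: 6C 00 88 77 D4 0E 81 0A → 0x6C008877D40E810A.
0x6C008877D40E810A = 7782370204336423178.

7782370204336423178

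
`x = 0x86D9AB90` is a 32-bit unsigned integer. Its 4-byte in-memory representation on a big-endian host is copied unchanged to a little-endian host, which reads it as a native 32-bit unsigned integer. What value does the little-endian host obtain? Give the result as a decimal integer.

2427181446

Stored big-endian, the bytes at ascending addresses are 86 D9 AB 90.
Read back as little-endian, the first byte is least significant, giving 0x90ABD986.
0x90ABD986 = 2427181446.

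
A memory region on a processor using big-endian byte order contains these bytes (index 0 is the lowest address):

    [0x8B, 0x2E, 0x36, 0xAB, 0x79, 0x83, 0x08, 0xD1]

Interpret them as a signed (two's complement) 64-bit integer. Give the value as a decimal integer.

-8417730543402940207

Big-endian stores the most-significant byte at the lowest address.
The bytes are already most-significant first: 0x8B2E36AB798308D1.
Top bit is set, so as a signed 64-bit value this is 0x8B2E36AB798308D1 − 2^64 = -8417730543402940207.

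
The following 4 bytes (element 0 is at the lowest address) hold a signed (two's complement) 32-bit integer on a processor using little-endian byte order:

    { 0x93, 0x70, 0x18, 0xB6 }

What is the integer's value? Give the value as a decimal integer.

Little-endian stores the least-significant byte at the lowest address.
Reassemble most-significant byte first: B6 18 70 93 → 0xB6187093.
Top bit is set, so as a signed 32-bit value this is 0xB6187093 − 2^32 = -1239912301.

-1239912301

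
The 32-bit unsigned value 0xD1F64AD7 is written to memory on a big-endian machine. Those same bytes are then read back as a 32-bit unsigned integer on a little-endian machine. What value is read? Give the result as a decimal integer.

3612014289

Stored big-endian, the bytes at ascending addresses are D1 F6 4A D7.
Read back as little-endian, the first byte is least significant, giving 0xD74AF6D1.
0xD74AF6D1 = 3612014289.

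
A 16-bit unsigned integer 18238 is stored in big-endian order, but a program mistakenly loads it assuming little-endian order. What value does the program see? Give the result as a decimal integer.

15943

18238 in 16-bit hexadecimal is 0x473E.
Stored big-endian, the bytes at ascending addresses are 47 3E.
Read back as little-endian, the first byte is least significant, giving 0x3E47.
0x3E47 = 15943.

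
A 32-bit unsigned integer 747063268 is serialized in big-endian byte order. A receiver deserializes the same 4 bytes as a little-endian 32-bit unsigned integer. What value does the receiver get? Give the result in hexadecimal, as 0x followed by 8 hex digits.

747063268 in 32-bit hexadecimal is 0x2C8747E4.
Stored big-endian, the bytes at ascending addresses are 2C 87 47 E4.
Read back as little-endian, the first byte is least significant, giving 0xE447872C.

0xE447872C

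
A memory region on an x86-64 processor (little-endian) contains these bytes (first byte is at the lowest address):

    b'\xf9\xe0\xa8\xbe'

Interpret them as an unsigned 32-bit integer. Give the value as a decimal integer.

3198738681

Little-endian stores the least-significant byte at the lowest address.
Reassemble most-significant byte first: BE A8 E0 F9 → 0xBEA8E0F9.
0xBEA8E0F9 = 3198738681.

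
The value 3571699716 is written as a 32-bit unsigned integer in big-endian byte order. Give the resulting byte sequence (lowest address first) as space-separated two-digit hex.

3571699716 in hexadecimal, padded to 32 bits, is 0xD4E3D004.
Split into bytes (most-significant first): D4 E3 D0 04.
In big-endian order the high byte comes first in memory.
So the memory order matches the most-significant-first order: D4 E3 D0 04.

D4 E3 D0 04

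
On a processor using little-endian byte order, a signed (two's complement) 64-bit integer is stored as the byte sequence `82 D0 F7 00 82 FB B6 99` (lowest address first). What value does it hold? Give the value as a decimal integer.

-7370427204364676990

Little-endian: lowest address holds the least-significant byte.
Reassemble most-significant byte first: 99 B6 FB 82 00 F7 D0 82 → 0x99B6FB8200F7D082.
Top bit is set, so as a signed 64-bit value this is 0x99B6FB8200F7D082 − 2^64 = -7370427204364676990.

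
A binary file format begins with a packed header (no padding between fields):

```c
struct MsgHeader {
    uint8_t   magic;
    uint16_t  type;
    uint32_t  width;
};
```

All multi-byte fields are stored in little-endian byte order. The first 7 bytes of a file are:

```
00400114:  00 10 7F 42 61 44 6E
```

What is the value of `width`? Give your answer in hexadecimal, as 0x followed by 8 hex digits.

`width` follows `magic` (1 B), `type` (2 B), so it starts at offset 1 + 2 = 3 and occupies 4 bytes.
Bytes at offsets 3..6: 42 61 44 6E.
In little-endian order the low byte comes first in memory.
Reassemble most-significant byte first: 6E 44 61 42 → 0x6E446142.

0x6E446142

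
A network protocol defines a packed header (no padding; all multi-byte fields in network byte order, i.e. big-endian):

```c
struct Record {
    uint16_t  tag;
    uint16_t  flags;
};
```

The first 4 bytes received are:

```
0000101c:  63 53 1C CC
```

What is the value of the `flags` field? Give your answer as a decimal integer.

7372

`flags` follows `tag` (2 bytes), so it starts at byte offset 2 and occupies 2 bytes.
Bytes at offsets 2..3: 1C CC.
Big-endian: lowest address holds the most-significant byte.
The bytes are already most-significant first: 0x1CCC.
0x1CCC = 7372.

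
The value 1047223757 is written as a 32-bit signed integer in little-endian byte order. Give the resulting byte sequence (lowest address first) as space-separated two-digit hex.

CD 5D 6B 3E

1047223757 in hexadecimal, padded to 32 bits, is 0x3E6B5DCD.
Split into bytes (most-significant first): 3E 6B 5D CD.
In little-endian order the low byte comes first in memory.
So at ascending addresses the bytes are CD 5D 6B 3E.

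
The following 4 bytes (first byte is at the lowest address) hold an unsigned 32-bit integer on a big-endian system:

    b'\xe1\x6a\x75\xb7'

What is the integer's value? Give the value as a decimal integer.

Big-endian: lowest address holds the most-significant byte.
The bytes are already most-significant first: 0xE16A75B7.
0xE16A75B7 = 3781850551.

3781850551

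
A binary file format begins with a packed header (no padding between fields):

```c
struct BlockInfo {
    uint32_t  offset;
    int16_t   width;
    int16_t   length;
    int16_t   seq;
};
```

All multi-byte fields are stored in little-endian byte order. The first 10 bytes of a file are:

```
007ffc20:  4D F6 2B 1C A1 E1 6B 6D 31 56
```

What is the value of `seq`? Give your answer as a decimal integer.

`seq` follows `offset` (4 B), `width` (2 B), `length` (2 B), so it starts at offset 4 + 2 + 2 = 8 and occupies 2 bytes.
Bytes at offsets 8..9: 31 56.
Little-endian: lowest address holds the least-significant byte.
Reassemble most-significant byte first: 56 31 → 0x5631.
0x5631 = 22065.

22065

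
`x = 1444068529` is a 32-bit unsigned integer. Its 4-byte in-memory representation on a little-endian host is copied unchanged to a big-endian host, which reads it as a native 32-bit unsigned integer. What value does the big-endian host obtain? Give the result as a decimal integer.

1444068529 in 32-bit hexadecimal is 0x5612BCB1.
Stored little-endian, the bytes at ascending addresses are B1 BC 12 56.
Read back as big-endian, the last byte is least significant, giving 0xB1BC1256.
0xB1BC1256 = 2981892694.

2981892694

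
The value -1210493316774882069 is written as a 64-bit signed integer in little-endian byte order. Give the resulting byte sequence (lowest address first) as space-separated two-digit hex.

Two's complement of -1210493316774882069 in 64 bits: 1210493316774882069 = 0x10CC89421559EB15; invert → 0xEF3376BDEAA614EA; add 1 → 0xEF3376BDEAA614EB.
Split into bytes (most-significant first): EF 33 76 BD EA A6 14 EB.
Little-endian stores the least-significant byte at the lowest address.
So at ascending addresses the bytes are EB 14 A6 EA BD 76 33 EF.

EB 14 A6 EA BD 76 33 EF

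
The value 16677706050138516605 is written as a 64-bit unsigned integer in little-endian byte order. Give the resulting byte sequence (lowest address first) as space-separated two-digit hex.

7D AC E3 52 4A 1D 73 E7

16677706050138516605 in hexadecimal, padded to 64 bits, is 0xE7731D4A52E3AC7D.
Split into bytes (most-significant first): E7 73 1D 4A 52 E3 AC 7D.
Little-endian: lowest address holds the least-significant byte.
So at ascending addresses the bytes are 7D AC E3 52 4A 1D 73 E7.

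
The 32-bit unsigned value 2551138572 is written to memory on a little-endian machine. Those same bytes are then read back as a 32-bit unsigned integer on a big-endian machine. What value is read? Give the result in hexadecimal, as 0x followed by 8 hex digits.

0x0C490F98

2551138572 in 32-bit hexadecimal is 0x980F490C.
Stored little-endian, the bytes at ascending addresses are 0C 49 0F 98.
Read back as big-endian, the last byte is least significant, giving 0x0C490F98.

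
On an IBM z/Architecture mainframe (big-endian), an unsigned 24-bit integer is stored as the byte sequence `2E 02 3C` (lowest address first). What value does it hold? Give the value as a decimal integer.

3015228

Big-endian stores the most-significant byte at the lowest address.
The bytes are already most-significant first: 0x2E023C.
0x2E023C = 3015228.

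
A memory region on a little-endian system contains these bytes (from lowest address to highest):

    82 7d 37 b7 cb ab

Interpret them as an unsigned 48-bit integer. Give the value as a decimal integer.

In little-endian order the low byte comes first in memory.
Reassemble most-significant byte first: AB CB B7 37 7D 82 → 0xABCBB7377D82.
0xABCBB7377D82 = 188891440577922.

188891440577922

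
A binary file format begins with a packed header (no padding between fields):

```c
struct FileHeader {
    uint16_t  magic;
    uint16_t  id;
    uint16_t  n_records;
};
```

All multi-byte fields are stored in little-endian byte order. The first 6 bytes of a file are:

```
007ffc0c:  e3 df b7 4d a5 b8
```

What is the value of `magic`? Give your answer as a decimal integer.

`magic` is the first field, at byte offset 0, occupying 2 bytes.
Bytes at offsets 0..1: E3 DF.
Little-endian stores the least-significant byte at the lowest address.
Reassemble most-significant byte first: DF E3 → 0xDFE3.
0xDFE3 = 57315.

57315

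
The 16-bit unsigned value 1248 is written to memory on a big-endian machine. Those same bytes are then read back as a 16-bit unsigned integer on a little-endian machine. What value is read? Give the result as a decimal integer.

57348

1248 in 16-bit hexadecimal is 0x04E0.
Stored big-endian, the bytes at ascending addresses are 04 E0.
Read back as little-endian, the first byte is least significant, giving 0xE004.
0xE004 = 57348.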